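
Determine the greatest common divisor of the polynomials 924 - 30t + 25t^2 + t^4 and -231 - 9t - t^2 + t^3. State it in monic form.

33 + 6t + t^2

Euclidean algorithm in ℚ[t]:
  t^4 + 25t^2 - 30t + 924 = (t + 1)(t^3 - t^2 - 9t - 231) + (35t^2 + 210t + 1155)
  t^3 - t^2 - 9t - 231 = ((1/35)t - 1/5)(35t^2 + 210t + 1155) + (0)
Last nonzero remainder: 35t^2 + 210t + 1155. Dividing through by 35 gives the monic gcd t^2 + 6t + 33.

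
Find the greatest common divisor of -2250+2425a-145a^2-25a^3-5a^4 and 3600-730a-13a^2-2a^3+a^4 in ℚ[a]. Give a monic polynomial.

Apply the Euclidean algorithm:
  -5a^4-25a^3-145a^2+2425a-2250 = (-5)(a^4-2a^3-13a^2-730a+3600) + (-35a^3-210a^2-1225a+15750)
  a^4-2a^3-13a^2-730a+3600 = (-(1/35)a+8/35)(-35a^3-210a^2-1225a+15750) + (0)
Last nonzero remainder: -35a^3-210a^2-1225a+15750. Dividing through by -35 gives the monic gcd a^3+6a^2+35a-450.

-450+35a+6a^2+a^3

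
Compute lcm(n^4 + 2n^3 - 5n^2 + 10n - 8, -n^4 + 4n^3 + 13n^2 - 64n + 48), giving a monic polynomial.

n^6 - 5n^5 - 7n^4 + 69n^3 - 138n^2 + 176n - 96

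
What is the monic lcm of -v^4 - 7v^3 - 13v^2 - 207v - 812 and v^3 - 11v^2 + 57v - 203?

v^5 - 36v^3 + 116v^2 - 637v - 5684

Repeated division with remainder:
  -v^4 - 7v^3 - 13v^2 - 207v - 812 = (-v - 18)(v^3 - 11v^2 + 57v - 203) + (-154v^2 + 616v - 4466)
  v^3 - 11v^2 + 57v - 203 = (-(1/154)v + 1/22)(-154v^2 + 616v - 4466) + (0)
Last nonzero remainder: -154v^2 + 616v - 4466. Dividing through by -154 gives the monic gcd v^2 - 4v + 29.
Then lcm(f, g) = f·g / gcd(f, g); expanding and making the result monic gives the answer.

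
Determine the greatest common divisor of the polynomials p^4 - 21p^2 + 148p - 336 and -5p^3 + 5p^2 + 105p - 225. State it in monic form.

p - 3

Apply the Euclidean algorithm:
  p^4 - 21p^2 + 148p - 336 = (-(1/5)p - 1/5)(-5p^3 + 5p^2 + 105p - 225) + (p^2 + 124p - 381)
  -5p^3 + 5p^2 + 105p - 225 = (-5p + 625)(p^2 + 124p - 381) + (-79300p + 237900)
  p^2 + 124p - 381 = (-(1/79300)p - 127/79300)(-79300p + 237900) + (0)
Last nonzero remainder: -79300p + 237900. Dividing through by -79300 gives the monic gcd p - 3.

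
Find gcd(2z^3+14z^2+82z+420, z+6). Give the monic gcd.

z+6

Euclidean algorithm in ℚ[z]:
  2z^3+14z^2+82z+420 = (2z^2+2z+70)(z+6) + (0)
The last nonzero remainder z+6 is already monic.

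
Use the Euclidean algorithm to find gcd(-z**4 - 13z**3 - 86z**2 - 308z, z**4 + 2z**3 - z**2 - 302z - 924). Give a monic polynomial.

z**2 + 6z + 44

Repeated division with remainder:
  -z**4 - 13z**3 - 86z**2 - 308z = (-1)(z**4 + 2z**3 - z**2 - 302z - 924) + (-11z**3 - 87z**2 - 610z - 924)
  z**4 + 2z**3 - z**2 - 302z - 924 = (-(1/11)z + 65/121)(-11z**3 - 87z**2 - 610z - 924) + (-(1176/121)z**2 - (7056/121)z - 4704/11)
  -11z**3 - 87z**2 - 610z - 924 = ((1331/1176)z + 121/56)(-(1176/121)z**2 - (7056/121)z - 4704/11) + (0)
Last nonzero remainder: -(1176/121)z**2 - (7056/121)z - 4704/11. Dividing through by -1176/121 gives the monic gcd z**2 + 6z + 44.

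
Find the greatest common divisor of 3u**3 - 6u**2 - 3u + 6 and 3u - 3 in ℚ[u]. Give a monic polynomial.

u - 1

Repeated division with remainder:
  3u**3 - 6u**2 - 3u + 6 = (u**2 - u - 2)(3u - 3) + (0)
Last nonzero remainder: 3u - 3. Dividing through by 3 gives the monic gcd u - 1.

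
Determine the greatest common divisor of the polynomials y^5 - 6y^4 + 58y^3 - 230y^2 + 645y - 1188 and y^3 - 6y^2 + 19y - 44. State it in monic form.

Repeated division with remainder:
  y^5 - 6y^4 + 58y^3 - 230y^2 + 645y - 1188 = (y^2 + 39)(y^3 - 6y^2 + 19y - 44) + (48y^2 - 96y + 528)
  y^3 - 6y^2 + 19y - 44 = ((1/48)y - 1/12)(48y^2 - 96y + 528) + (0)
Last nonzero remainder: 48y^2 - 96y + 528. Dividing through by 48 gives the monic gcd y^2 - 2y + 11.

y^2 - 2y + 11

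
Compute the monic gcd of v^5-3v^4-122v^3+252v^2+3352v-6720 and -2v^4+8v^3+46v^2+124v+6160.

Repeated division with remainder:
  v^5-3v^4-122v^3+252v^2+3352v-6720 = (-(1/2)v-1/2)(-2v^4+8v^3+46v^2+124v+6160) + (-95v^3+337v^2+6494v-3640)
  -2v^4+8v^3+46v^2+124v+6160 = ((2/95)v-86/9025)(-95v^3+337v^2+6494v-3640) + (-(789728/9025)v^2+(2369184/9025)v+11056192/1805)
  -95v^3+337v^2+6494v-3640 = ((857375/789728)v-117325/197432)(-(789728/9025)v^2+(2369184/9025)v+11056192/1805) + (0)
Last nonzero remainder: -(789728/9025)v^2+(2369184/9025)v+11056192/1805. Dividing through by -789728/9025 gives the monic gcd v^2-3v-70.

v^2-3v-70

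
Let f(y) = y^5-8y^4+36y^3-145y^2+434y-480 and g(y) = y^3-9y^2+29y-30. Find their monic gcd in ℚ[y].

y^3-9y^2+29y-30

By polynomial division,
  y^5-8y^4+36y^3-145y^2+434y-480 = (y^2+y+16)(y^3-9y^2+29y-30) + (0)
The last nonzero remainder y^3-9y^2+29y-30 is already monic.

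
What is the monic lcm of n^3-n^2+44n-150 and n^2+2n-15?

n^4+4n^3+39n^2+70n-750

By polynomial division,
  n^3-n^2+44n-150 = (n-3)(n^2+2n-15) + (65n-195)
  n^2+2n-15 = ((1/65)n+1/13)(65n-195) + (0)
Last nonzero remainder: 65n-195. Dividing through by 65 gives the monic gcd n-3.
Then lcm(f, g) = f·g / gcd(f, g); expanding and making the result monic gives the answer.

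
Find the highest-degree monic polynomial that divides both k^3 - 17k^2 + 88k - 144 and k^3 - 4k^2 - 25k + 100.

Apply the Euclidean algorithm:
  k^3 - 17k^2 + 88k - 144 = (k^3 - 4k^2 - 25k + 100) + (-13k^2 + 113k - 244)
  k^3 - 4k^2 - 25k + 100 = (-(1/13)k - 61/169)(-13k^2 + 113k - 244) + (-(504/169)k + 2016/169)
  -13k^2 + 113k - 244 = ((2197/504)k - 10309/504)(-(504/169)k + 2016/169) + (0)
Last nonzero remainder: -(504/169)k + 2016/169. Dividing through by -504/169 gives the monic gcd k - 4.

k - 4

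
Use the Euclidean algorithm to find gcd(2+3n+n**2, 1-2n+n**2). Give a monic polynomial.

1

Euclidean algorithm in ℚ[n]:
  n**2+3n+2 = (n**2-2n+1) + (5n+1)
  n**2-2n+1 = ((1/5)n-11/25)(5n+1) + (36/25)
  5n+1 = ((125/36)n+25/36)(36/25) + (0)
The last nonzero remainder is the constant 36/25, so the polynomials are coprime and gcd = 1.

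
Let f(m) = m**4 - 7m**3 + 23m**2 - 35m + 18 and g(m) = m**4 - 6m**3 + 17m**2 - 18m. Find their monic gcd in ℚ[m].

m**3 - 6m**2 + 17m - 18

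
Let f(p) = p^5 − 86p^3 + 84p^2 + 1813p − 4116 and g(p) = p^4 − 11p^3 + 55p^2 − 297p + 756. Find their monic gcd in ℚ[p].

p^2 − 11p + 28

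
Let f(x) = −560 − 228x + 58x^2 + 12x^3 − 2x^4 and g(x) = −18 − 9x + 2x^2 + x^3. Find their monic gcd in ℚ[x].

2 + x

Repeated division with remainder:
  −2x^4 + 12x^3 + 58x^2 − 228x − 560 = (−2x + 16)(x^3 + 2x^2 − 9x − 18) + (8x^2 − 120x − 272)
  x^3 + 2x^2 − 9x − 18 = ((1/8)x + 17/8)(8x^2 − 120x − 272) + (280x + 560)
  8x^2 − 120x − 272 = ((1/35)x − 17/35)(280x + 560) + (0)
Last nonzero remainder: 280x + 560. Dividing through by 280 gives the monic gcd x + 2.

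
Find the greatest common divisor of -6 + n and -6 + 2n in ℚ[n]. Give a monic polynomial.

Apply the Euclidean algorithm:
  n - 6 = (1/2)(2n - 6) + (-3)
  2n - 6 = (-(2/3)n + 2)(-3) + (0)
The last nonzero remainder is the constant -3, so the polynomials are coprime and gcd = 1.

1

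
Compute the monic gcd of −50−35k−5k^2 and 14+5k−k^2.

Repeated division with remainder:
  −5k^2−35k−50 = (5)(−k^2+5k+14) + (−60k−120)
  −k^2+5k+14 = ((1/60)k−7/60)(−60k−120) + (0)
Last nonzero remainder: −60k−120. Dividing through by −60 gives the monic gcd k+2.

2+k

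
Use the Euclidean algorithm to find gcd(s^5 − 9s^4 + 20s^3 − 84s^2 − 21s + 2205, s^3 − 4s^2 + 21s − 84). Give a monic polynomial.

s^2 + 21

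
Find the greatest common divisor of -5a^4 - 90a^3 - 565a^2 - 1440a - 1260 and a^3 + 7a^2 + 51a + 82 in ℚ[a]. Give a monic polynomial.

a + 2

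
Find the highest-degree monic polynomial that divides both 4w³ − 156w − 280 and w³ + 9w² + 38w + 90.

Euclidean algorithm in ℚ[w]:
  4w³ − 156w − 280 = (4)(w³ + 9w² + 38w + 90) + (−36w² − 308w − 640)
  w³ + 9w² + 38w + 90 = (−(1/36)w − 1/81)(−36w² − 308w − 640) + ((1330/81)w + 6650/81)
  −36w² − 308w − 640 = (−(1458/665)w − 5184/665)((1330/81)w + 6650/81) + (0)
Last nonzero remainder: (1330/81)w + 6650/81. Dividing through by 1330/81 gives the monic gcd w + 5.

w + 5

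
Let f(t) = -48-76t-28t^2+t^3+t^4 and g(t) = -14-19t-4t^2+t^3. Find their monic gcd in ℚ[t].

Euclidean algorithm in ℚ[t]:
  t^4+t^3-28t^2-76t-48 = (t+5)(t^3-4t^2-19t-14) + (11t^2+33t+22)
  t^3-4t^2-19t-14 = ((1/11)t-7/11)(11t^2+33t+22) + (0)
Last nonzero remainder: 11t^2+33t+22. Dividing through by 11 gives the monic gcd t^2+3t+2.

2+3t+t^2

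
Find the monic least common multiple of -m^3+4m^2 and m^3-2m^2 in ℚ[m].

m^4-6m^3+8m^2

Apply the Euclidean algorithm:
  -m^3+4m^2 = (-1)(m^3-2m^2) + (2m^2)
  m^3-2m^2 = ((1/2)m-1)(2m^2) + (0)
Last nonzero remainder: 2m^2. Dividing through by 2 gives the monic gcd m^2.
Then lcm(f, g) = f·g / gcd(f, g); expanding and making the result monic gives the answer.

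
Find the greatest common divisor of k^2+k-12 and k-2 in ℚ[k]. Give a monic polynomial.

1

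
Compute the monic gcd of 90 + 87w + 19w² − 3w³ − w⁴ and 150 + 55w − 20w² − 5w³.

2 + w

Euclidean algorithm in ℚ[w]:
  −w⁴ − 3w³ + 19w² + 87w + 90 = ((1/5)w − 1/5)(−5w³ − 20w² + 55w + 150) + (4w² + 68w + 120)
  −5w³ − 20w² + 55w + 150 = (−(5/4)w + 65/4)(4w² + 68w + 120) + (−900w − 1800)
  4w² + 68w + 120 = (−(1/225)w − 1/15)(−900w − 1800) + (0)
Last nonzero remainder: −900w − 1800. Dividing through by −900 gives the monic gcd w + 2.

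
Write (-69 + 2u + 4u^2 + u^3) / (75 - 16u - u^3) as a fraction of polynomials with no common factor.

(-23 - 7u - u^2)/(25 + 3u + u^2)

Apply the Euclidean algorithm:
  u^3 + 4u^2 + 2u - 69 = (-1)(-u^3 - 16u + 75) + (4u^2 - 14u + 6)
  -u^3 - 16u + 75 = (-(1/4)u - 7/8)(4u^2 - 14u + 6) + (-(107/4)u + 321/4)
  4u^2 - 14u + 6 = (-(16/107)u + 8/107)(-(107/4)u + 321/4) + (0)
Last nonzero remainder: -(107/4)u + 321/4. Dividing through by -107/4 gives the monic gcd u - 3.
Cancel u - 3 from numerator and denominator to get the reduced form.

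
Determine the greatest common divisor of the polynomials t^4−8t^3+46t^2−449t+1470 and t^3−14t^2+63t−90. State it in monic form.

Euclidean algorithm in ℚ[t]:
  t^4−8t^3+46t^2−449t+1470 = (t+6)(t^3−14t^2+63t−90) + (67t^2−737t+2010)
  t^3−14t^2+63t−90 = ((1/67)t−3/67)(67t^2−737t+2010) + (0)
Last nonzero remainder: 67t^2−737t+2010. Dividing through by 67 gives the monic gcd t^2−11t+30.

t^2−11t+30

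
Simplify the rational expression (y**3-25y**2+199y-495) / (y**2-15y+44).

Euclidean algorithm in ℚ[y]:
  y**3-25y**2+199y-495 = (y-10)(y**2-15y+44) + (5y-55)
  y**2-15y+44 = ((1/5)y-4/5)(5y-55) + (0)
Last nonzero remainder: 5y-55. Dividing through by 5 gives the monic gcd y-11.
Cancel y-11 from numerator and denominator to get the reduced form.

(y**2-14y+45)/(y-4)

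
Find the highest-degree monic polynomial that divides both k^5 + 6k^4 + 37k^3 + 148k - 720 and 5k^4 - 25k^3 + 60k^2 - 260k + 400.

k^3 - k^2 + 8k - 20

Apply the Euclidean algorithm:
  k^5 + 6k^4 + 37k^3 + 148k - 720 = ((1/5)k + 11/5)(5k^4 - 25k^3 + 60k^2 - 260k + 400) + (80k^3 - 80k^2 + 640k - 1600)
  5k^4 - 25k^3 + 60k^2 - 260k + 400 = ((1/16)k - 1/4)(80k^3 - 80k^2 + 640k - 1600) + (0)
Last nonzero remainder: 80k^3 - 80k^2 + 640k - 1600. Dividing through by 80 gives the monic gcd k^3 - k^2 + 8k - 20.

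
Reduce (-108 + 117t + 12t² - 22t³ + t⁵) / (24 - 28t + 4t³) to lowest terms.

(36 - 15t - 2t² + t³)/(-8 + 4t)

By polynomial division,
  t⁵ - 22t³ + 12t² + 117t - 108 = ((1/4)t² - 15/4)(4t³ - 28t + 24) + (6t² + 12t - 18)
  4t³ - 28t + 24 = ((2/3)t - 4/3)(6t² + 12t - 18) + (0)
Last nonzero remainder: 6t² + 12t - 18. Dividing through by 6 gives the monic gcd t² + 2t - 3.
Cancel t² + 2t - 3 from numerator and denominator to get the reduced form.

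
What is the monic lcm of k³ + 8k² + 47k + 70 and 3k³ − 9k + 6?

Repeated division with remainder:
  k³ + 8k² + 47k + 70 = (1/3)(3k³ − 9k + 6) + (8k² + 50k + 68)
  3k³ − 9k + 6 = ((3/8)k − 75/32)(8k² + 50k + 68) + ((1323/16)k + 1323/8)
  8k² + 50k + 68 = ((128/1323)k + 544/1323)((1323/16)k + 1323/8) + (0)
Last nonzero remainder: (1323/16)k + 1323/8. Dividing through by 1323/16 gives the monic gcd k + 2.
Then lcm(f, g) = f·g / gcd(f, g); expanding and making the result monic gives the answer.

k⁵ + 6k⁴ + 32k³ − 16k² − 93k + 70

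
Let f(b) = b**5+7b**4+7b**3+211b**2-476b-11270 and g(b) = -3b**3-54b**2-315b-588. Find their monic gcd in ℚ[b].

b**2+14b+49

By polynomial division,
  b**5+7b**4+7b**3+211b**2-476b-11270 = (-(1/3)b**2+(11/3)b-100/3)(-3b**3-54b**2-315b-588) + (-630b**2-8820b-30870)
  -3b**3-54b**2-315b-588 = ((1/210)b+2/105)(-630b**2-8820b-30870) + (0)
Last nonzero remainder: -630b**2-8820b-30870. Dividing through by -630 gives the monic gcd b**2+14b+49.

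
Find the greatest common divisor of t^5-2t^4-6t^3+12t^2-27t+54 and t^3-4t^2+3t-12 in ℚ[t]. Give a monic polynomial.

By polynomial division,
  t^5-2t^4-6t^3+12t^2-27t+54 = (t^2+2t-1)(t^3-4t^2+3t-12) + (14t^2+42)
  t^3-4t^2+3t-12 = ((1/14)t-2/7)(14t^2+42) + (0)
Last nonzero remainder: 14t^2+42. Dividing through by 14 gives the monic gcd t^2+3.

t^2+3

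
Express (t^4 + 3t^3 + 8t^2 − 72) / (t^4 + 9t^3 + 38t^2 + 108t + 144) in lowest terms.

Repeated division with remainder:
  t^4 + 3t^3 + 8t^2 − 72 = (t^4 + 9t^3 + 38t^2 + 108t + 144) + (−6t^3 − 30t^2 − 108t − 216)
  t^4 + 9t^3 + 38t^2 + 108t + 144 = (−(1/6)t − 2/3)(−6t^3 − 30t^2 − 108t − 216) + (0)
Last nonzero remainder: −6t^3 − 30t^2 − 108t − 216. Dividing through by −6 gives the monic gcd t^3 + 5t^2 + 18t + 36.
Cancel t^3 + 5t^2 + 18t + 36 from numerator and denominator to get the reduced form.

(t − 2)/(t + 4)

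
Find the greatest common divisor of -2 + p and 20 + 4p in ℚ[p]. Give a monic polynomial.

Euclidean algorithm in ℚ[p]:
  p - 2 = (1/4)(4p + 20) + (-7)
  4p + 20 = (-(4/7)p - 20/7)(-7) + (0)
The last nonzero remainder is the constant -7, so the polynomials are coprime and gcd = 1.

1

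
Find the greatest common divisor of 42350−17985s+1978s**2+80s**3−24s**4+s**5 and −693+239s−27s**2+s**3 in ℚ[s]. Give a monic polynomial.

77−18s+s**2

By polynomial division,
  s**5−24s**4+80s**3+1978s**2−17985s+42350 = (s**2+3s−78)(s**3−27s**2+239s−693) + (−152s**2+2736s−11704)
  s**3−27s**2+239s−693 = (−(1/152)s+9/152)(−152s**2+2736s−11704) + (0)
Last nonzero remainder: −152s**2+2736s−11704. Dividing through by −152 gives the monic gcd s**2−18s+77.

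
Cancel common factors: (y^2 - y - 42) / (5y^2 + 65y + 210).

(y - 7)/(5y + 35)

By polynomial division,
  y^2 - y - 42 = (1/5)(5y^2 + 65y + 210) + (-14y - 84)
  5y^2 + 65y + 210 = (-(5/14)y - 5/2)(-14y - 84) + (0)
Last nonzero remainder: -14y - 84. Dividing through by -14 gives the monic gcd y + 6.
Cancel y + 6 from numerator and denominator to get the reduced form.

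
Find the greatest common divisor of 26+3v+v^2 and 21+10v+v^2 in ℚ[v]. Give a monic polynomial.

1

Repeated division with remainder:
  v^2+3v+26 = (v^2+10v+21) + (-7v+5)
  v^2+10v+21 = (-(1/7)v-75/49)(-7v+5) + (1404/49)
  -7v+5 = (-(343/1404)v+245/1404)(1404/49) + (0)
The last nonzero remainder is the constant 1404/49, so the polynomials are coprime and gcd = 1.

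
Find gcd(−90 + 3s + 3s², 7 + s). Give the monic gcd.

1

Euclidean algorithm in ℚ[s]:
  3s² + 3s − 90 = (3s − 18)(s + 7) + (36)
  s + 7 = ((1/36)s + 7/36)(36) + (0)
The last nonzero remainder is the constant 36, so the polynomials are coprime and gcd = 1.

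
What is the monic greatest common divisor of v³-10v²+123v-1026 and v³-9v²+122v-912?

Repeated division with remainder:
  v³-10v²+123v-1026 = (v³-9v²+122v-912) + (-v²+v-114)
  v³-9v²+122v-912 = (-v+8)(-v²+v-114) + (0)
Last nonzero remainder: -v²+v-114. Dividing through by -1 gives the monic gcd v²-v+114.

v²-v+114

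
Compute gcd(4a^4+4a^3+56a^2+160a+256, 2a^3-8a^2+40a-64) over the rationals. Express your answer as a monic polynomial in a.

a^2-2a+16

By polynomial division,
  4a^4+4a^3+56a^2+160a+256 = (2a+10)(2a^3-8a^2+40a-64) + (56a^2-112a+896)
  2a^3-8a^2+40a-64 = ((1/28)a-1/14)(56a^2-112a+896) + (0)
Last nonzero remainder: 56a^2-112a+896. Dividing through by 56 gives the monic gcd a^2-2a+16.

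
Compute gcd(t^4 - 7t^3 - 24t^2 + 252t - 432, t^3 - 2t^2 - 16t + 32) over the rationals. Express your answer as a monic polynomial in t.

Repeated division with remainder:
  t^4 - 7t^3 - 24t^2 + 252t - 432 = (t - 5)(t^3 - 2t^2 - 16t + 32) + (-18t^2 + 140t - 272)
  t^3 - 2t^2 - 16t + 32 = (-(1/18)t - 26/81)(-18t^2 + 140t - 272) + ((1120/81)t - 4480/81)
  -18t^2 + 140t - 272 = (-(729/560)t + 1377/280)((1120/81)t - 4480/81) + (0)
Last nonzero remainder: (1120/81)t - 4480/81. Dividing through by 1120/81 gives the monic gcd t - 4.

t - 4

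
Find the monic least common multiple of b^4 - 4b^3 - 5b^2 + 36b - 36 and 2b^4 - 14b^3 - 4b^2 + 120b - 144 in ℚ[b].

b^5 - 10b^4 + 19b^3 + 66b^2 - 252b + 216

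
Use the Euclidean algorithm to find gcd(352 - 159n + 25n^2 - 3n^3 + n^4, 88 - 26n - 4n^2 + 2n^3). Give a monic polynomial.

11 - 6n + n^2

By polynomial division,
  n^4 - 3n^3 + 25n^2 - 159n + 352 = ((1/2)n - 1/2)(2n^3 - 4n^2 - 26n + 88) + (36n^2 - 216n + 396)
  2n^3 - 4n^2 - 26n + 88 = ((1/18)n + 2/9)(36n^2 - 216n + 396) + (0)
Last nonzero remainder: 36n^2 - 216n + 396. Dividing through by 36 gives the monic gcd n^2 - 6n + 11.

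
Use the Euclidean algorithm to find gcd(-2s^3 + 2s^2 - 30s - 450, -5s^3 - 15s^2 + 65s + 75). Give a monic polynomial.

s + 5

By polynomial division,
  -2s^3 + 2s^2 - 30s - 450 = (2/5)(-5s^3 - 15s^2 + 65s + 75) + (8s^2 - 56s - 480)
  -5s^3 - 15s^2 + 65s + 75 = (-(5/8)s - 25/4)(8s^2 - 56s - 480) + (-585s - 2925)
  8s^2 - 56s - 480 = (-(8/585)s + 32/195)(-585s - 2925) + (0)
Last nonzero remainder: -585s - 2925. Dividing through by -585 gives the monic gcd s + 5.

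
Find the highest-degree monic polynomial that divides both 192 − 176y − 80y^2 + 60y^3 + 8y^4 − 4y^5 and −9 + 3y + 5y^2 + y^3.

−3 + 2y + y^2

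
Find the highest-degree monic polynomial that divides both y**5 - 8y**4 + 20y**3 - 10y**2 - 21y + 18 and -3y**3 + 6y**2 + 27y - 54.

y**2 - 5y + 6

Repeated division with remainder:
  y**5 - 8y**4 + 20y**3 - 10y**2 - 21y + 18 = (-(1/3)y**2 + 2y - 17/3)(-3y**3 + 6y**2 + 27y - 54) + (-48y**2 + 240y - 288)
  -3y**3 + 6y**2 + 27y - 54 = ((1/16)y + 3/16)(-48y**2 + 240y - 288) + (0)
Last nonzero remainder: -48y**2 + 240y - 288. Dividing through by -48 gives the monic gcd y**2 - 5y + 6.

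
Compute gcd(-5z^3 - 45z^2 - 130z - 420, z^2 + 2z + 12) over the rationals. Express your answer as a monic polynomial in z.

Apply the Euclidean algorithm:
  -5z^3 - 45z^2 - 130z - 420 = (-5z - 35)(z^2 + 2z + 12) + (0)
The last nonzero remainder z^2 + 2z + 12 is already monic.

z^2 + 2z + 12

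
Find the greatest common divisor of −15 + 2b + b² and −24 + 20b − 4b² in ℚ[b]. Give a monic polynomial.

−3 + b

Apply the Euclidean algorithm:
  b² + 2b − 15 = (−1/4)(−4b² + 20b − 24) + (7b − 21)
  −4b² + 20b − 24 = (−(4/7)b + 8/7)(7b − 21) + (0)
Last nonzero remainder: 7b − 21. Dividing through by 7 gives the monic gcd b − 3.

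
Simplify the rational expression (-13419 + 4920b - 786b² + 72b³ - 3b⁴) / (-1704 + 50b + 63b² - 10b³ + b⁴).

(-189 + 48b - 3b²)/(-24 - 2b + b²)

By polynomial division,
  -3b⁴ + 72b³ - 786b² + 4920b - 13419 = (-3)(b⁴ - 10b³ + 63b² + 50b - 1704) + (42b³ - 597b² + 5070b - 18531)
  b⁴ - 10b³ + 63b² + 50b - 1704 = ((1/42)b + 59/588)(42b³ - 597b² + 5070b - 18531) + ((429/196)b² - (858/49)b + 30459/196)
  42b³ - 597b² + 5070b - 18531 = ((2744/143)b - 17052/143)((429/196)b² - (858/49)b + 30459/196) + (0)
Last nonzero remainder: (429/196)b² - (858/49)b + 30459/196. Dividing through by 429/196 gives the monic gcd b² - 8b + 71.
Cancel b² - 8b + 71 from numerator and denominator to get the reduced form.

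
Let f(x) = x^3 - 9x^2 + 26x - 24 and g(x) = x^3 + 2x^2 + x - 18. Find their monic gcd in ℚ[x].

x - 2

Apply the Euclidean algorithm:
  x^3 - 9x^2 + 26x - 24 = (x^3 + 2x^2 + x - 18) + (-11x^2 + 25x - 6)
  x^3 + 2x^2 + x - 18 = (-(1/11)x - 47/121)(-11x^2 + 25x - 6) + ((1230/121)x - 2460/121)
  -11x^2 + 25x - 6 = (-(1331/1230)x + 121/410)((1230/121)x - 2460/121) + (0)
Last nonzero remainder: (1230/121)x - 2460/121. Dividing through by 1230/121 gives the monic gcd x - 2.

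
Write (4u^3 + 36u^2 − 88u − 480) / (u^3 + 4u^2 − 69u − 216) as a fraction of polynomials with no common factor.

(4u^2 + 24u − 160)/(u^2 + u − 72)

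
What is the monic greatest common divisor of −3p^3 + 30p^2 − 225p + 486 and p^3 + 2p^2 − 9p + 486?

Repeated division with remainder:
  −3p^3 + 30p^2 − 225p + 486 = (−3)(p^3 + 2p^2 − 9p + 486) + (36p^2 − 252p + 1944)
  p^3 + 2p^2 − 9p + 486 = ((1/36)p + 1/4)(36p^2 − 252p + 1944) + (0)
Last nonzero remainder: 36p^2 − 252p + 1944. Dividing through by 36 gives the monic gcd p^2 − 7p + 54.

p^2 − 7p + 54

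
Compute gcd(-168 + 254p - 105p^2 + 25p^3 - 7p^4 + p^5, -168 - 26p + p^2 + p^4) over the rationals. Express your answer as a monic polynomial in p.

-56 + 10p - 3p^2 + p^3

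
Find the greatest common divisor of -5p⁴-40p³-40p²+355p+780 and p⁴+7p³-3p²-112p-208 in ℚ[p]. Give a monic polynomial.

Euclidean algorithm in ℚ[p]:
  -5p⁴-40p³-40p²+355p+780 = (-5)(p⁴+7p³-3p²-112p-208) + (-5p³-55p²-205p-260)
  p⁴+7p³-3p²-112p-208 = (-(1/5)p+4/5)(-5p³-55p²-205p-260) + (0)
Last nonzero remainder: -5p³-55p²-205p-260. Dividing through by -5 gives the monic gcd p³+11p²+41p+52.

p³+11p²+41p+52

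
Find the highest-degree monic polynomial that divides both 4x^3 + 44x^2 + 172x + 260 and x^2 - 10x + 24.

1

Apply the Euclidean algorithm:
  4x^3 + 44x^2 + 172x + 260 = (4x + 84)(x^2 - 10x + 24) + (916x - 1756)
  x^2 - 10x + 24 = ((1/916)x - 1851/209764)(916x - 1756) + (445995/52441)
  916x - 1756 = ((48035956/445995)x - 92086396/445995)(445995/52441) + (0)
The last nonzero remainder is the constant 445995/52441, so the polynomials are coprime and gcd = 1.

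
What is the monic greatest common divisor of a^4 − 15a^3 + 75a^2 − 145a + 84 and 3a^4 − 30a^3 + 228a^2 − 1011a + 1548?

Repeated division with remainder:
  a^4 − 15a^3 + 75a^2 − 145a + 84 = (1/3)(3a^4 − 30a^3 + 228a^2 − 1011a + 1548) + (−5a^3 − a^2 + 192a − 432)
  3a^4 − 30a^3 + 228a^2 − 1011a + 1548 = (−(3/5)a + 153/25)(−5a^3 − a^2 + 192a − 432) + ((8733/25)a^2 − (61131/25)a + 104796/25)
  −5a^3 − a^2 + 192a − 432 = (−(125/8733)a − 300/2911)((8733/25)a^2 − (61131/25)a + 104796/25) + (0)
Last nonzero remainder: (8733/25)a^2 − (61131/25)a + 104796/25. Dividing through by 8733/25 gives the monic gcd a^2 − 7a + 12.

a^2 − 7a + 12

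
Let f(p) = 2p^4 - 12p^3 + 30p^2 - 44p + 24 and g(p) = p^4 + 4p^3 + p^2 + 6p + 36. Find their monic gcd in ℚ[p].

By polynomial division,
  2p^4 - 12p^3 + 30p^2 - 44p + 24 = (2)(p^4 + 4p^3 + p^2 + 6p + 36) + (-20p^3 + 28p^2 - 56p - 48)
  p^4 + 4p^3 + p^2 + 6p + 36 = (-(1/20)p - 27/100)(-20p^3 + 28p^2 - 56p - 48) + ((144/25)p^2 - (288/25)p + 576/25)
  -20p^3 + 28p^2 - 56p - 48 = (-(125/36)p - 25/12)((144/25)p^2 - (288/25)p + 576/25) + (0)
Last nonzero remainder: (144/25)p^2 - (288/25)p + 576/25. Dividing through by 144/25 gives the monic gcd p^2 - 2p + 4.

p^2 - 2p + 4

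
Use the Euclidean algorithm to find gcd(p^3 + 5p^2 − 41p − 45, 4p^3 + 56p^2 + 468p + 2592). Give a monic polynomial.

p + 9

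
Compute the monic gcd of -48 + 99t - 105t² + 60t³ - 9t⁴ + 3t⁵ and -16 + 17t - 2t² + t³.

-16 + 17t - 2t² + t³

Euclidean algorithm in ℚ[t]:
  3t⁵ - 9t⁴ + 60t³ - 105t² + 99t - 48 = (3t² - 3t + 3)(t³ - 2t² + 17t - 16) + (0)
The last nonzero remainder t³ - 2t² + 17t - 16 is already monic.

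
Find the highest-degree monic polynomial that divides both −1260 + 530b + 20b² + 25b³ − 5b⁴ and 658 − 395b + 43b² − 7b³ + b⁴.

Euclidean algorithm in ℚ[b]:
  −5b⁴ + 25b³ + 20b² + 530b − 1260 = (−5)(b⁴ − 7b³ + 43b² − 395b + 658) + (−10b³ + 235b² − 1445b + 2030)
  b⁴ − 7b³ + 43b² − 395b + 658 = (−(1/10)b − 33/20)(−10b³ + 235b² − 1445b + 2030) + ((1145/4)b² − (10305/4)b + 8015/2)
  −10b³ + 235b² − 1445b + 2030 = (−(8/229)b + 116/229)((1145/4)b² − (10305/4)b + 8015/2) + (0)
Last nonzero remainder: (1145/4)b² − (10305/4)b + 8015/2. Dividing through by 1145/4 gives the monic gcd b² − 9b + 14.

14 − 9b + b²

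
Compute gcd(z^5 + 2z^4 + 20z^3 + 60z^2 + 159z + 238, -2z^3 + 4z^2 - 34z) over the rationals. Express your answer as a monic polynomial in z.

z^2 - 2z + 17

Apply the Euclidean algorithm:
  z^5 + 2z^4 + 20z^3 + 60z^2 + 159z + 238 = (-(1/2)z^2 - 2z - 11/2)(-2z^3 + 4z^2 - 34z) + (14z^2 - 28z + 238)
  -2z^3 + 4z^2 - 34z = (-(1/7)z)(14z^2 - 28z + 238) + (0)
Last nonzero remainder: 14z^2 - 28z + 238. Dividing through by 14 gives the monic gcd z^2 - 2z + 17.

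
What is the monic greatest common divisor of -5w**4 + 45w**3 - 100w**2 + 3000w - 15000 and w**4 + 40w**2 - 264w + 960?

Apply the Euclidean algorithm:
  -5w**4 + 45w**3 - 100w**2 + 3000w - 15000 = (-5)(w**4 + 40w**2 - 264w + 960) + (45w**3 + 100w**2 + 1680w - 10200)
  w**4 + 40w**2 - 264w + 960 = ((1/45)w - 4/81)(45w**3 + 100w**2 + 1680w - 10200) + ((616/81)w**2 + (1232/27)w + 12320/27)
  45w**3 + 100w**2 + 1680w - 10200 = ((3645/616)w - 6885/308)((616/81)w**2 + (1232/27)w + 12320/27) + (0)
Last nonzero remainder: (616/81)w**2 + (1232/27)w + 12320/27. Dividing through by 616/81 gives the monic gcd w**2 + 6w + 60.

w**2 + 6w + 60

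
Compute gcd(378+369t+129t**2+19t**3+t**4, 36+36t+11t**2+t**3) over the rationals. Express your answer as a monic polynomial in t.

18+9t+t**2

By polynomial division,
  t**4+19t**3+129t**2+369t+378 = (t+8)(t**3+11t**2+36t+36) + (5t**2+45t+90)
  t**3+11t**2+36t+36 = ((1/5)t+2/5)(5t**2+45t+90) + (0)
Last nonzero remainder: 5t**2+45t+90. Dividing through by 5 gives the monic gcd t**2+9t+18.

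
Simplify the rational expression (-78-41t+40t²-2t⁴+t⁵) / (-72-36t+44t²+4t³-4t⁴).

Apply the Euclidean algorithm:
  t⁵-2t⁴+40t²-41t-78 = (-(1/4)t+1/4)(-4t⁴+4t³+44t²-36t-72) + (10t³+20t²-50t-60)
  -4t⁴+4t³+44t²-36t-72 = (-(2/5)t+6/5)(10t³+20t²-50t-60) + (0)
Last nonzero remainder: 10t³+20t²-50t-60. Dividing through by 10 gives the monic gcd t³+2t²-5t-6.
Cancel t³+2t²-5t-6 from numerator and denominator to get the reduced form.

(-13+4t-t²)/(-12+4t)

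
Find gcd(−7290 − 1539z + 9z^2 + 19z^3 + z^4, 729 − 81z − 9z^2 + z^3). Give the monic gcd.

By polynomial division,
  z^4 + 19z^3 + 9z^2 − 1539z − 7290 = (z + 28)(z^3 − 9z^2 − 81z + 729) + (342z^2 − 27702)
  z^3 − 9z^2 − 81z + 729 = ((1/342)z − 1/38)(342z^2 − 27702) + (0)
Last nonzero remainder: 342z^2 − 27702. Dividing through by 342 gives the monic gcd z^2 − 81.

−81 + z^2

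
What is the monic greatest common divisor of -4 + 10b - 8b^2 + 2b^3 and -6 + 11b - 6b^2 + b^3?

2 - 3b + b^2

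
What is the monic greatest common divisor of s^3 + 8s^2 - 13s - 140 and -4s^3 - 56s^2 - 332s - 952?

s + 7

Apply the Euclidean algorithm:
  s^3 + 8s^2 - 13s - 140 = (-1/4)(-4s^3 - 56s^2 - 332s - 952) + (-6s^2 - 96s - 378)
  -4s^3 - 56s^2 - 332s - 952 = ((2/3)s - 4/3)(-6s^2 - 96s - 378) + (-208s - 1456)
  -6s^2 - 96s - 378 = ((3/104)s + 27/104)(-208s - 1456) + (0)
Last nonzero remainder: -208s - 1456. Dividing through by -208 gives the monic gcd s + 7.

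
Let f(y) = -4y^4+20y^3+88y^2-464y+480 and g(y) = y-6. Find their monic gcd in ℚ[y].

Repeated division with remainder:
  -4y^4+20y^3+88y^2-464y+480 = (-4y^3-4y^2+64y-80)(y-6) + (0)
The last nonzero remainder y-6 is already monic.

y-6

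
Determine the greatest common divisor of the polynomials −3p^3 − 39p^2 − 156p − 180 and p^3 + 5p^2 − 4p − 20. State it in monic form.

Euclidean algorithm in ℚ[p]:
  −3p^3 − 39p^2 − 156p − 180 = (−3)(p^3 + 5p^2 − 4p − 20) + (−24p^2 − 168p − 240)
  p^3 + 5p^2 − 4p − 20 = (−(1/24)p + 1/12)(−24p^2 − 168p − 240) + (0)
Last nonzero remainder: −24p^2 − 168p − 240. Dividing through by −24 gives the monic gcd p^2 + 7p + 10.

p^2 + 7p + 10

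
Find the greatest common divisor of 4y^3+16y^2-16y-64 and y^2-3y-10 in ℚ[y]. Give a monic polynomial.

Apply the Euclidean algorithm:
  4y^3+16y^2-16y-64 = (4y+28)(y^2-3y-10) + (108y+216)
  y^2-3y-10 = ((1/108)y-5/108)(108y+216) + (0)
Last nonzero remainder: 108y+216. Dividing through by 108 gives the monic gcd y+2.

y+2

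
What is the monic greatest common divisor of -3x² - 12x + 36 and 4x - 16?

1

By polynomial division,
  -3x² - 12x + 36 = (-(3/4)x - 6)(4x - 16) + (-60)
  4x - 16 = (-(1/15)x + 4/15)(-60) + (0)
The last nonzero remainder is the constant -60, so the polynomials are coprime and gcd = 1.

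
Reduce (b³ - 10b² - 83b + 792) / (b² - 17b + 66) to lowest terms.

By polynomial division,
  b³ - 10b² - 83b + 792 = (b + 7)(b² - 17b + 66) + (-30b + 330)
  b² - 17b + 66 = (-(1/30)b + 1/5)(-30b + 330) + (0)
Last nonzero remainder: -30b + 330. Dividing through by -30 gives the monic gcd b - 11.
Cancel b - 11 from numerator and denominator to get the reduced form.

(b² + b - 72)/(b - 6)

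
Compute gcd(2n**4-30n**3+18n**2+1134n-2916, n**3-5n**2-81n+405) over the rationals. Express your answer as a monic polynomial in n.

Repeated division with remainder:
  2n**4-30n**3+18n**2+1134n-2916 = (2n-20)(n**3-5n**2-81n+405) + (80n**2-1296n+5184)
  n**3-5n**2-81n+405 = ((1/80)n+7/50)(80n**2-1296n+5184) + ((891/25)n-8019/25)
  80n**2-1296n+5184 = ((2000/891)n-1600/99)((891/25)n-8019/25) + (0)
Last nonzero remainder: (891/25)n-8019/25. Dividing through by 891/25 gives the monic gcd n-9.

n-9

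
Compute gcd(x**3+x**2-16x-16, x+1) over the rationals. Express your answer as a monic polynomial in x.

x+1

By polynomial division,
  x**3+x**2-16x-16 = (x**2-16)(x+1) + (0)
The last nonzero remainder x+1 is already monic.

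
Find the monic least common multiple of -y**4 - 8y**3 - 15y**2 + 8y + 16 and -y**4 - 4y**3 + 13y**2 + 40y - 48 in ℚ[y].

y**5 + 5y**4 - 9y**3 - 53y**2 + 8y + 48

Euclidean algorithm in ℚ[y]:
  -y**4 - 8y**3 - 15y**2 + 8y + 16 = (-y**4 - 4y**3 + 13y**2 + 40y - 48) + (-4y**3 - 28y**2 - 32y + 64)
  -y**4 - 4y**3 + 13y**2 + 40y - 48 = ((1/4)y - 3/4)(-4y**3 - 28y**2 - 32y + 64) + (0)
Last nonzero remainder: -4y**3 - 28y**2 - 32y + 64. Dividing through by -4 gives the monic gcd y**3 + 7y**2 + 8y - 16.
Then lcm(f, g) = f·g / gcd(f, g); expanding and making the result monic gives the answer.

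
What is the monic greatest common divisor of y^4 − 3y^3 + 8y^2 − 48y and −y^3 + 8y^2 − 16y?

By polynomial division,
  y^4 − 3y^3 + 8y^2 − 48y = (−y − 5)(−y^3 + 8y^2 − 16y) + (32y^2 − 128y)
  −y^3 + 8y^2 − 16y = (−(1/32)y + 1/8)(32y^2 − 128y) + (0)
Last nonzero remainder: 32y^2 − 128y. Dividing through by 32 gives the monic gcd y^2 − 4y.

y^2 − 4y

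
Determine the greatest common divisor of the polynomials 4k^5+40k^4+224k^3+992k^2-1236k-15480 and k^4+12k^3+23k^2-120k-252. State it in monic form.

By polynomial division,
  4k^5+40k^4+224k^3+992k^2-1236k-15480 = (4k-8)(k^4+12k^3+23k^2-120k-252) + (228k^3+1656k^2-1188k-17496)
  k^4+12k^3+23k^2-120k-252 = ((1/228)k+15/722)(228k^3+1656k^2-1188k-17496) + (-(2236/361)k^2-(6708/361)k+40248/361)
  228k^3+1656k^2-1188k-17496 = (-(20577/559)k-87723/559)(-(2236/361)k^2-(6708/361)k+40248/361) + (0)
Last nonzero remainder: -(2236/361)k^2-(6708/361)k+40248/361. Dividing through by -2236/361 gives the monic gcd k^2+3k-18.

k^2+3k-18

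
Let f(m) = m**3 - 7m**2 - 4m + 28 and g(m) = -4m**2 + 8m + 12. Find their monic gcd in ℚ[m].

1

Repeated division with remainder:
  m**3 - 7m**2 - 4m + 28 = (-(1/4)m + 5/4)(-4m**2 + 8m + 12) + (-11m + 13)
  -4m**2 + 8m + 12 = ((4/11)m - 36/121)(-11m + 13) + (1920/121)
  -11m + 13 = (-(1331/1920)m + 1573/1920)(1920/121) + (0)
The last nonzero remainder is the constant 1920/121, so the polynomials are coprime and gcd = 1.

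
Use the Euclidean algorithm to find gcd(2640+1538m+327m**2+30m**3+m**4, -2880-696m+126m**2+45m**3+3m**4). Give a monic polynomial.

240+118m+19m**2+m**3

Repeated division with remainder:
  m**4+30m**3+327m**2+1538m+2640 = (1/3)(3m**4+45m**3+126m**2-696m-2880) + (15m**3+285m**2+1770m+3600)
  3m**4+45m**3+126m**2-696m-2880 = ((1/5)m-4/5)(15m**3+285m**2+1770m+3600) + (0)
Last nonzero remainder: 15m**3+285m**2+1770m+3600. Dividing through by 15 gives the monic gcd m**3+19m**2+118m+240.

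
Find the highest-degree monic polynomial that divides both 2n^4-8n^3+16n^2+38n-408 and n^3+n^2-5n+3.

n+3

By polynomial division,
  2n^4-8n^3+16n^2+38n-408 = (2n-10)(n^3+n^2-5n+3) + (36n^2-18n-378)
  n^3+n^2-5n+3 = ((1/36)n+1/24)(36n^2-18n-378) + ((25/4)n+75/4)
  36n^2-18n-378 = ((144/25)n-504/25)((25/4)n+75/4) + (0)
Last nonzero remainder: (25/4)n+75/4. Dividing through by 25/4 gives the monic gcd n+3.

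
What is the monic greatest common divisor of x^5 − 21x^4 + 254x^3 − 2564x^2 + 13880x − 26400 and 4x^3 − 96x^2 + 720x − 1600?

x^2 − 14x + 40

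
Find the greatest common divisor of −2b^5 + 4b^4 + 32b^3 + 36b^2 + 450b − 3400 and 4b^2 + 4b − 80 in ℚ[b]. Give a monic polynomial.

Repeated division with remainder:
  −2b^5 + 4b^4 + 32b^3 + 36b^2 + 450b − 3400 = (−(1/2)b^3 + (3/2)b^2 − (7/2)b + 85/2)(4b^2 + 4b − 80) + (0)
Last nonzero remainder: 4b^2 + 4b − 80. Dividing through by 4 gives the monic gcd b^2 + b − 20.

b^2 + b − 20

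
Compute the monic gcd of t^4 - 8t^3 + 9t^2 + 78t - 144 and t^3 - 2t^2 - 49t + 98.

t - 2

Apply the Euclidean algorithm:
  t^4 - 8t^3 + 9t^2 + 78t - 144 = (t - 6)(t^3 - 2t^2 - 49t + 98) + (46t^2 - 314t + 444)
  t^3 - 2t^2 - 49t + 98 = ((1/46)t + 111/1058)(46t^2 - 314t + 444) + (-(13600/529)t + 27200/529)
  46t^2 - 314t + 444 = (-(12167/6800)t + 58719/6800)(-(13600/529)t + 27200/529) + (0)
Last nonzero remainder: -(13600/529)t + 27200/529. Dividing through by -13600/529 gives the monic gcd t - 2.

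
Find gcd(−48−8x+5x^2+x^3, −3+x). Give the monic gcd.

−3+x

By polynomial division,
  x^3+5x^2−8x−48 = (x^2+8x+16)(x−3) + (0)
The last nonzero remainder x−3 is already monic.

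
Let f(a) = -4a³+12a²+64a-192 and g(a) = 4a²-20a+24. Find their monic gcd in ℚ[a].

Euclidean algorithm in ℚ[a]:
  -4a³+12a²+64a-192 = (-a-2)(4a²-20a+24) + (48a-144)
  4a²-20a+24 = ((1/12)a-1/6)(48a-144) + (0)
Last nonzero remainder: 48a-144. Dividing through by 48 gives the monic gcd a-3.

a-3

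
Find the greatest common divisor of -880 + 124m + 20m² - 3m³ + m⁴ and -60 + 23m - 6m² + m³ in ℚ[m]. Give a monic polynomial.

-4 + m

By polynomial division,
  m⁴ - 3m³ + 20m² + 124m - 880 = (m + 3)(m³ - 6m² + 23m - 60) + (15m² + 115m - 700)
  m³ - 6m² + 23m - 60 = ((1/15)m - 41/45)(15m² + 115m - 700) + ((1570/9)m - 6280/9)
  15m² + 115m - 700 = ((27/314)m + 315/314)((1570/9)m - 6280/9) + (0)
Last nonzero remainder: (1570/9)m - 6280/9. Dividing through by 1570/9 gives the monic gcd m - 4.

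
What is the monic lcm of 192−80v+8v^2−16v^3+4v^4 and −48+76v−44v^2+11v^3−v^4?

288−360v+160v^2−54v^3+28v^4−9v^5+v^6

Repeated division with remainder:
  4v^4−16v^3+8v^2−80v+192 = (−4)(−v^4+11v^3−44v^2+76v−48) + (28v^3−168v^2+224v)
  −v^4+11v^3−44v^2+76v−48 = (−(1/28)v+5/28)(28v^3−168v^2+224v) + (−6v^2+36v−48)
  28v^3−168v^2+224v = (−(14/3)v)(−6v^2+36v−48) + (0)
Last nonzero remainder: −6v^2+36v−48. Dividing through by −6 gives the monic gcd v^2−6v+8.
Then lcm(f, g) = f·g / gcd(f, g); expanding and making the result monic gives the answer.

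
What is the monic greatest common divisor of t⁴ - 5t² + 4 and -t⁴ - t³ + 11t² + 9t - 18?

Apply the Euclidean algorithm:
  t⁴ - 5t² + 4 = (-1)(-t⁴ - t³ + 11t² + 9t - 18) + (-t³ + 6t² + 9t - 14)
  -t⁴ - t³ + 11t² + 9t - 18 = (t + 7)(-t³ + 6t² + 9t - 14) + (-40t² - 40t + 80)
  -t³ + 6t² + 9t - 14 = ((1/40)t - 7/40)(-40t² - 40t + 80) + (0)
Last nonzero remainder: -40t² - 40t + 80. Dividing through by -40 gives the monic gcd t² + t - 2.

t² + t - 2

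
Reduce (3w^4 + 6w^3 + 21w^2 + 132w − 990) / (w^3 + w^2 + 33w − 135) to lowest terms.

Apply the Euclidean algorithm:
  3w^4 + 6w^3 + 21w^2 + 132w − 990 = (3w + 3)(w^3 + w^2 + 33w − 135) + (−81w^2 + 438w − 585)
  w^3 + w^2 + 33w − 135 = (−(1/81)w − 173/2187)(−81w^2 + 438w − 585) + ((44050/729)w − 44050/243)
  −81w^2 + 438w − 585 = (−(59049/44050)w + 28431/8810)((44050/729)w − 44050/243) + (0)
Last nonzero remainder: (44050/729)w − 44050/243. Dividing through by 44050/729 gives the monic gcd w − 3.
Cancel w − 3 from numerator and denominator to get the reduced form.

(3w^3 + 15w^2 + 66w + 330)/(w^2 + 4w + 45)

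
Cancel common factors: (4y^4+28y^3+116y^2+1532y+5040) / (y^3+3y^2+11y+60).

(4y^3+12y^2+68y+1260)/(y^2-y+15)

By polynomial division,
  4y^4+28y^3+116y^2+1532y+5040 = (4y+16)(y^3+3y^2+11y+60) + (24y^2+1116y+4080)
  y^3+3y^2+11y+60 = ((1/24)y-29/16)(24y^2+1116y+4080) + ((7455/4)y+7455)
  24y^2+1116y+4080 = ((32/2485)y+272/497)((7455/4)y+7455) + (0)
Last nonzero remainder: (7455/4)y+7455. Dividing through by 7455/4 gives the monic gcd y+4.
Cancel y+4 from numerator and denominator to get the reduced form.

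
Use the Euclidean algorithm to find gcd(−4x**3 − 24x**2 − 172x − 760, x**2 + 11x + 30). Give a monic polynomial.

x + 5

Apply the Euclidean algorithm:
  −4x**3 − 24x**2 − 172x − 760 = (−4x + 20)(x**2 + 11x + 30) + (−272x − 1360)
  x**2 + 11x + 30 = (−(1/272)x − 3/136)(−272x − 1360) + (0)
Last nonzero remainder: −272x − 1360. Dividing through by −272 gives the monic gcd x + 5.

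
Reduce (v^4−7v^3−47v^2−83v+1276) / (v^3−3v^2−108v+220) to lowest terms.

(v^3+4v^2−3v−116)/(v^2+8v−20)

Euclidean algorithm in ℚ[v]:
  v^4−7v^3−47v^2−83v+1276 = (v−4)(v^3−3v^2−108v+220) + (49v^2−735v+2156)
  v^3−3v^2−108v+220 = ((1/49)v+12/49)(49v^2−735v+2156) + (28v−308)
  49v^2−735v+2156 = ((7/4)v−7)(28v−308) + (0)
Last nonzero remainder: 28v−308. Dividing through by 28 gives the monic gcd v−11.
Cancel v−11 from numerator and denominator to get the reduced form.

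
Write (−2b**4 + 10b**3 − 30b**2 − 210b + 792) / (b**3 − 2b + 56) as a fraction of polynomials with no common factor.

(−2b**3 + 18b**2 − 102b + 198)/(b**2 − 4b + 14)

Apply the Euclidean algorithm:
  −2b**4 + 10b**3 − 30b**2 − 210b + 792 = (−2b + 10)(b**3 − 2b + 56) + (−34b**2 − 78b + 232)
  b**3 − 2b + 56 = (−(1/34)b + 39/578)(−34b**2 − 78b + 232) + ((2915/289)b + 11660/289)
  −34b**2 − 78b + 232 = (−(9826/2915)b + 16762/2915)((2915/289)b + 11660/289) + (0)
Last nonzero remainder: (2915/289)b + 11660/289. Dividing through by 2915/289 gives the monic gcd b + 4.
Cancel b + 4 from numerator and denominator to get the reduced form.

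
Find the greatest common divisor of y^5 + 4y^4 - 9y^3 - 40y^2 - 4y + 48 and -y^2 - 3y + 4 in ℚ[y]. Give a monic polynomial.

Apply the Euclidean algorithm:
  y^5 + 4y^4 - 9y^3 - 40y^2 - 4y + 48 = (-y^3 - y^2 + 8y + 12)(-y^2 - 3y + 4) + (0)
Last nonzero remainder: -y^2 - 3y + 4. Dividing through by -1 gives the monic gcd y^2 + 3y - 4.

y^2 + 3y - 4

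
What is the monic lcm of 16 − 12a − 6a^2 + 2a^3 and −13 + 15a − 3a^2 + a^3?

104 − 94a − 19a^2 + 13a^3 − 5a^4 + a^5

By polynomial division,
  2a^3 − 6a^2 − 12a + 16 = (2)(a^3 − 3a^2 + 15a − 13) + (−42a + 42)
  a^3 − 3a^2 + 15a − 13 = (−(1/42)a^2 + (1/21)a − 13/42)(−42a + 42) + (0)
Last nonzero remainder: −42a + 42. Dividing through by −42 gives the monic gcd a − 1.
Then lcm(f, g) = f·g / gcd(f, g); expanding and making the result monic gives the answer.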